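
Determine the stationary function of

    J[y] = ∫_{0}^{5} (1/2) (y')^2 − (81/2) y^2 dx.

The Lagrangian is L = (1/2) (y')^2 − (81/2) y^2.
Compute ∂L/∂y = -81y, ∂L/∂y' = y'.
The Euler-Lagrange equation d/dx(∂L/∂y') − ∂L/∂y = 0 reduces to
    y'' + 81 y = 0.
Its general solution is
    y(x) = A sin(9x) + B cos(9x),
with A, B fixed by the endpoint conditions.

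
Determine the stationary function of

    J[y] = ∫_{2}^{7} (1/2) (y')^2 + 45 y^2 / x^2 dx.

The Lagrangian is L = (1/2) (y')^2 + 45 y^2 / x^2.
Compute ∂L/∂y = 90y/x^2, ∂L/∂y' = y'.
The Euler-Lagrange equation d/dx(∂L/∂y') − ∂L/∂y = 0 reduces to
    y'' − 90/x^2 · y = 0  (x > 0).
Its general solution is
    y(x) = A x^10 + B x^(-9),
with A, B fixed by the endpoint conditions.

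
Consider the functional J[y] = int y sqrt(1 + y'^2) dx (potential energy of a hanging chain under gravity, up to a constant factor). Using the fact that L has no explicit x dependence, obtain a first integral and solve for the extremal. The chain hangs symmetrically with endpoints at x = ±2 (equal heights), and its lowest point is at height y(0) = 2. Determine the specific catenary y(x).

The Lagrangian L(y, y') = y sqrt(1 + y'^2) has no explicit x dependence, so the Beltrami identity applies:
    L − y' ∂L/∂y' = C.
Compute ∂L/∂y' = y · y' / sqrt(1 + y'^2). Then
    L − y' ∂L/∂y'
    = y sqrt(1 + y'^2) − y · y'^2 / sqrt(1 + y'^2)
    = y (1 + y'^2 − y'^2) / sqrt(1 + y'^2)
    = y / sqrt(1 + y'^2) = C.
Squaring gives y^2 = C^2 (1 + y'^2), i.e.
    y'^2 = y^2 / C^2 − 1.
Separating variables,
    dy / sqrt(y^2 − C^2) = dx / C,
and integrating gives arccosh(y / C) = (x − a)/C, so
    y(x) = C cosh((x − a)/C),
the catenary. The constants C and a are fixed by the two endpoint conditions (and, for the hanging-chain problem, the length constraint selects C).
Now fit the given data. The endpoints x = ±2 are symmetric at equal height, so the catenary is even about its minimum: a = 0 and y(x) = C cosh(x/C). The lowest point is y(0) = C cosh(0) = C, and we are told y(0) = 2, so C = 2. Therefore
    y(x) = 2 cosh(x/2),
and at the endpoints
    y(±2) = 2 cosh(2/2).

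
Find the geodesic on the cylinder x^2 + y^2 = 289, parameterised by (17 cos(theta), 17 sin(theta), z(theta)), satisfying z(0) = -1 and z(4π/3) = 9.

Parameterise the cylinder of radius R = 17 as
    r(θ) = (17 cos θ, 17 sin θ, z(θ)).
The arc-length element is
    ds = sqrt(289 + (dz/dθ)^2) dθ,
so the Lagrangian is L = sqrt(289 + z'^2).
L depends on z' only, not on z or θ, so ∂L/∂z = 0 and
    ∂L/∂z' = z' / sqrt(289 + z'^2).
The Euler-Lagrange equation gives
    d/dθ( z' / sqrt(289 + z'^2) ) = 0,
so z' is constant. Integrating once:
    z(θ) = a θ + b,
a helix on the cylinder (a straight line when the cylinder is unrolled). The constants a, b are determined by the endpoint conditions.
With endpoint conditions z(0) = -1 and z(4π/3) = 9: from z(0) = b we get b = -1, and a·4π/3 + -1 = 9 gives a = 15/(2π), so
    z(θ) = (15/(2π)) θ − 1.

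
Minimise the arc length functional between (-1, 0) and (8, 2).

Arc-length functional: J[y] = ∫ sqrt(1 + (y')^2) dx.
Lagrangian L = sqrt(1 + (y')^2) has no explicit y dependence, so ∂L/∂y = 0 and the Euler-Lagrange equation gives
    d/dx( y' / sqrt(1 + (y')^2) ) = 0  ⇒  y' / sqrt(1 + (y')^2) = const.
Hence y' is constant, so y(x) is affine.
Fitting the endpoints (-1, 0) and (8, 2):
    slope m = (2 − 0) / (8 − (-1)) = 2/9,
    intercept c = 0 − m·(-1) = 2/9.
Extremal: y(x) = (2/9) x + 2/9.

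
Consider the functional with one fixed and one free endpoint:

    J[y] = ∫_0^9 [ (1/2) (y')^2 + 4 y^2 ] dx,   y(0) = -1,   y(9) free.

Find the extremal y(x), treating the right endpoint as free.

The Lagrangian L = (1/2) (y')^2 + 4 y^2 gives
    ∂L/∂y = 8 y,   ∂L/∂y' = y'.
Euler-Lagrange: y'' − 8 y = 0.
With k = sqrt(8), the general solution is
    y(x) = A cosh(sqrt(8) x) + B sinh(sqrt(8) x).
Fixed left endpoint y(0) = -1 ⇒ A = -1.
The right endpoint x = 9 is free, so the natural (transversality) condition is ∂L/∂y' |_{x=9} = 0, i.e. y'(9) = 0.
Compute y'(x) = A k sinh(k x) + B k cosh(k x), so
    y'(9) = A k sinh(k·9) + B k cosh(k·9) = 0
    ⇒ B = −A tanh(k·9) = tanh(sqrt(8)·9).
Therefore the extremal is
    y(x) = −cosh(sqrt(8) x) + tanh(sqrt(8)·9) sinh(sqrt(8) x).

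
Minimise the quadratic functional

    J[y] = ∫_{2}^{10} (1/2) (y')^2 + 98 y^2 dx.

The Lagrangian is L = (1/2) (y')^2 + 98 y^2.
Compute ∂L/∂y = 196y, ∂L/∂y' = y'.
The Euler-Lagrange equation d/dx(∂L/∂y') − ∂L/∂y = 0 reduces to
    y'' − 196 y = 0.
Its general solution is
    y(x) = A e^(14x) + B e^(−14x),
with A, B fixed by the endpoint conditions.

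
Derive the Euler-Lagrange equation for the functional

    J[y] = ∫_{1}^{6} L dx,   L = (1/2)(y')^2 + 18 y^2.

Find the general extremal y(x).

The Lagrangian is L = (1/2)(y')^2 + 18 y^2.
∂L/∂y = 36y.
∂L/∂y' = y'.
The Euler-Lagrange equation d/dx(∂L/∂y') − ∂L/∂y = 0 becomes:
    y'' - 36 y = 0
General solution: y(x) = A e^(6x) + B e^(-6x), where A and B are arbitrary constants fixed by the endpoint conditions.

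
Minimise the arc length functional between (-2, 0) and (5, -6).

Arc-length functional: J[y] = ∫ sqrt(1 + (y')^2) dx.
Lagrangian L = sqrt(1 + (y')^2) has no explicit y dependence, so ∂L/∂y = 0 and the Euler-Lagrange equation gives
    d/dx( y' / sqrt(1 + (y')^2) ) = 0  ⇒  y' / sqrt(1 + (y')^2) = const.
Hence y' is constant, so y(x) is affine.
Fitting the endpoints (-2, 0) and (5, -6):
    slope m = ((-6) − 0) / (5 − (-2)) = -6/7,
    intercept c = 0 − m·(-2) = -12/7.
Extremal: y(x) = (-6/7) x - 12/7.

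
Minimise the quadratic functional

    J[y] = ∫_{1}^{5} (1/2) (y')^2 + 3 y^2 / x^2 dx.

The Lagrangian is L = (1/2) (y')^2 + 3 y^2 / x^2.
Compute ∂L/∂y = 6y/x^2, ∂L/∂y' = y'.
The Euler-Lagrange equation d/dx(∂L/∂y') − ∂L/∂y = 0 reduces to
    y'' − 6/x^2 · y = 0  (x > 0).
Its general solution is
    y(x) = A x^3 + B x^(-2),
with A, B fixed by the endpoint conditions.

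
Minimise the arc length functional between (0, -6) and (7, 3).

Arc-length functional: J[y] = ∫ sqrt(1 + (y')^2) dx.
Lagrangian L = sqrt(1 + (y')^2) has no explicit y dependence, so ∂L/∂y = 0 and the Euler-Lagrange equation gives
    d/dx( y' / sqrt(1 + (y')^2) ) = 0  ⇒  y' / sqrt(1 + (y')^2) = const.
Hence y' is constant, so y(x) is affine.
Fitting the endpoints (0, -6) and (7, 3):
    slope m = (3 − (-6)) / (7 − 0) = 9/7,
    intercept c = (-6) − m·0 = -6.
Extremal: y(x) = (9/7) x - 6.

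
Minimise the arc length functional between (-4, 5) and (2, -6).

Arc-length functional: J[y] = ∫ sqrt(1 + (y')^2) dx.
Lagrangian L = sqrt(1 + (y')^2) has no explicit y dependence, so ∂L/∂y = 0 and the Euler-Lagrange equation gives
    d/dx( y' / sqrt(1 + (y')^2) ) = 0  ⇒  y' / sqrt(1 + (y')^2) = const.
Hence y' is constant, so y(x) is affine.
Fitting the endpoints (-4, 5) and (2, -6):
    slope m = ((-6) − 5) / (2 − (-4)) = -11/6,
    intercept c = 5 − m·(-4) = -7/3.
Extremal: y(x) = (-11/6) x - 7/3.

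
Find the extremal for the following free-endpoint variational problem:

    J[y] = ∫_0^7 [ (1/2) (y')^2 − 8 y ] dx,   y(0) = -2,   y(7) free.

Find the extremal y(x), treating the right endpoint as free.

The Lagrangian L = (1/2) (y')^2 − 8 y gives
    ∂L/∂y = −8,   ∂L/∂y' = y'.
Euler-Lagrange: d/dx(y') − (−8) = 0, i.e. y'' + 8 = 0, so
    y(x) = −(8/2) x^2 + C1 x + C2.
Fixed left endpoint y(0) = -2 ⇒ C2 = -2.
The right endpoint x = 7 is free, so the natural (transversality) condition is ∂L/∂y' |_{x=7} = 0, i.e. y'(7) = 0.
Compute y'(x) = −8 x + C1, so y'(7) = −56 + C1 = 0 ⇒ C1 = 56.
Therefore the extremal is
    y(x) = −4 x^2 + 56 x − 2.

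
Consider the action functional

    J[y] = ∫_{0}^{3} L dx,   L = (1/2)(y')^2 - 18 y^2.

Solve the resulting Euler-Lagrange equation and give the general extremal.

The Lagrangian is L = (1/2)(y')^2 - 18 y^2.
∂L/∂y = -36y.
∂L/∂y' = y'.
The Euler-Lagrange equation d/dx(∂L/∂y') − ∂L/∂y = 0 becomes:
    y'' + 36 y = 0
General solution: y(x) = A sin(6x) + B cos(6x), where A and B are arbitrary constants fixed by the endpoint conditions.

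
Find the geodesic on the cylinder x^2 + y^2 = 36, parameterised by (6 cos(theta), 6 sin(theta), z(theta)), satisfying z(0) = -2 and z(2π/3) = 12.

Parameterise the cylinder of radius R = 6 as
    r(θ) = (6 cos θ, 6 sin θ, z(θ)).
The arc-length element is
    ds = sqrt(36 + (dz/dθ)^2) dθ,
so the Lagrangian is L = sqrt(36 + z'^2).
L depends on z' only, not on z or θ, so ∂L/∂z = 0 and
    ∂L/∂z' = z' / sqrt(36 + z'^2).
The Euler-Lagrange equation gives
    d/dθ( z' / sqrt(36 + z'^2) ) = 0,
so z' is constant. Integrating once:
    z(θ) = a θ + b,
a helix on the cylinder (a straight line when the cylinder is unrolled). The constants a, b are determined by the endpoint conditions.
With endpoint conditions z(0) = -2 and z(2π/3) = 12: from z(0) = b we get b = -2, and a·2π/3 + -2 = 12 gives a = 21/π, so
    z(θ) = (21/π) θ − 2.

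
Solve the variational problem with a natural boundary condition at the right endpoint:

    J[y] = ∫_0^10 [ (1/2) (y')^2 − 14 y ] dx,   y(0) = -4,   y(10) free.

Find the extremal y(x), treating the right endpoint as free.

The Lagrangian L = (1/2) (y')^2 − 14 y gives
    ∂L/∂y = −14,   ∂L/∂y' = y'.
Euler-Lagrange: d/dx(y') − (−14) = 0, i.e. y'' + 14 = 0, so
    y(x) = −(14/2) x^2 + C1 x + C2.
Fixed left endpoint y(0) = -4 ⇒ C2 = -4.
The right endpoint x = 10 is free, so the natural (transversality) condition is ∂L/∂y' |_{x=10} = 0, i.e. y'(10) = 0.
Compute y'(x) = −14 x + C1, so y'(10) = −140 + C1 = 0 ⇒ C1 = 140.
Therefore the extremal is
    y(x) = −7 x^2 + 140 x − 4.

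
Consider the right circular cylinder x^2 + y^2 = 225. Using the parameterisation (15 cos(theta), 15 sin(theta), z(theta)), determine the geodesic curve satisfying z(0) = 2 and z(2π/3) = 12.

Parameterise the cylinder of radius R = 15 as
    r(θ) = (15 cos θ, 15 sin θ, z(θ)).
The arc-length element is
    ds = sqrt(225 + (dz/dθ)^2) dθ,
so the Lagrangian is L = sqrt(225 + z'^2).
L depends on z' only, not on z or θ, so ∂L/∂z = 0 and
    ∂L/∂z' = z' / sqrt(225 + z'^2).
The Euler-Lagrange equation gives
    d/dθ( z' / sqrt(225 + z'^2) ) = 0,
so z' is constant. Integrating once:
    z(θ) = a θ + b,
a helix on the cylinder (a straight line when the cylinder is unrolled). The constants a, b are determined by the endpoint conditions.
With endpoint conditions z(0) = 2 and z(2π/3) = 12: from z(0) = b we get b = 2, and a·2π/3 + 2 = 12 gives a = 15/π, so
    z(θ) = (15/π) θ + 2.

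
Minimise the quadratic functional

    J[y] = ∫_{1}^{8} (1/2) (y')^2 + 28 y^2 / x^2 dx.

The Lagrangian is L = (1/2) (y')^2 + 28 y^2 / x^2.
Compute ∂L/∂y = 56y/x^2, ∂L/∂y' = y'.
The Euler-Lagrange equation d/dx(∂L/∂y') − ∂L/∂y = 0 reduces to
    y'' − 56/x^2 · y = 0  (x > 0).
Its general solution is
    y(x) = A x^8 + B x^(-7),
with A, B fixed by the endpoint conditions.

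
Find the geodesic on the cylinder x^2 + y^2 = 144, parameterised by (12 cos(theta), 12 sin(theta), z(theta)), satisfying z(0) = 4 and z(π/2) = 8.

Parameterise the cylinder of radius R = 12 as
    r(θ) = (12 cos θ, 12 sin θ, z(θ)).
The arc-length element is
    ds = sqrt(144 + (dz/dθ)^2) dθ,
so the Lagrangian is L = sqrt(144 + z'^2).
L depends on z' only, not on z or θ, so ∂L/∂z = 0 and
    ∂L/∂z' = z' / sqrt(144 + z'^2).
The Euler-Lagrange equation gives
    d/dθ( z' / sqrt(144 + z'^2) ) = 0,
so z' is constant. Integrating once:
    z(θ) = a θ + b,
a helix on the cylinder (a straight line when the cylinder is unrolled). The constants a, b are determined by the endpoint conditions.
With endpoint conditions z(0) = 4 and z(π/2) = 8: from z(0) = b we get b = 4, and a·π/2 + 4 = 8 gives a = 8/π, so
    z(θ) = (8/π) θ + 4.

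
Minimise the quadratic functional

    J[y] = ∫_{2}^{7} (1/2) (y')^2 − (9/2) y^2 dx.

The Lagrangian is L = (1/2) (y')^2 − (9/2) y^2.
Compute ∂L/∂y = -9y, ∂L/∂y' = y'.
The Euler-Lagrange equation d/dx(∂L/∂y') − ∂L/∂y = 0 reduces to
    y'' + 9 y = 0.
Its general solution is
    y(x) = A sin(3x) + B cos(3x),
with A, B fixed by the endpoint conditions.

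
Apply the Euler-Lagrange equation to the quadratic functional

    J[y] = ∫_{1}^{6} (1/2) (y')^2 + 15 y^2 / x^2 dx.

The Lagrangian is L = (1/2) (y')^2 + 15 y^2 / x^2.
Compute ∂L/∂y = 30y/x^2, ∂L/∂y' = y'.
The Euler-Lagrange equation d/dx(∂L/∂y') − ∂L/∂y = 0 reduces to
    y'' − 30/x^2 · y = 0  (x > 0).
Its general solution is
    y(x) = A x^6 + B x^(-5),
with A, B fixed by the endpoint conditions.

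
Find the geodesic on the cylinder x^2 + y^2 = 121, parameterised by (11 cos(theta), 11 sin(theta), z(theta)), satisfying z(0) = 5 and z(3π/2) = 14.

Parameterise the cylinder of radius R = 11 as
    r(θ) = (11 cos θ, 11 sin θ, z(θ)).
The arc-length element is
    ds = sqrt(121 + (dz/dθ)^2) dθ,
so the Lagrangian is L = sqrt(121 + z'^2).
L depends on z' only, not on z or θ, so ∂L/∂z = 0 and
    ∂L/∂z' = z' / sqrt(121 + z'^2).
The Euler-Lagrange equation gives
    d/dθ( z' / sqrt(121 + z'^2) ) = 0,
so z' is constant. Integrating once:
    z(θ) = a θ + b,
a helix on the cylinder (a straight line when the cylinder is unrolled). The constants a, b are determined by the endpoint conditions.
With endpoint conditions z(0) = 5 and z(3π/2) = 14: from z(0) = b we get b = 5, and a·3π/2 + 5 = 14 gives a = 6/π, so
    z(θ) = (6/π) θ + 5.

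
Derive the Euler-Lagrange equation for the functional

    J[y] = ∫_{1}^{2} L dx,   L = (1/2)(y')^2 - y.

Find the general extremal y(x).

The Lagrangian is L = (1/2)(y')^2 - y.
∂L/∂y = -1.
∂L/∂y' = y'.
The Euler-Lagrange equation d/dx(∂L/∂y') − ∂L/∂y = 0 becomes:
    y'' + 1 = 0
General solution: y(x) = -x^2/2 + A x + B, where A and B are arbitrary constants fixed by the endpoint conditions.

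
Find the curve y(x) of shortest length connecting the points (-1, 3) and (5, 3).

Arc-length functional: J[y] = ∫ sqrt(1 + (y')^2) dx.
Lagrangian L = sqrt(1 + (y')^2) has no explicit y dependence, so ∂L/∂y = 0 and the Euler-Lagrange equation gives
    d/dx( y' / sqrt(1 + (y')^2) ) = 0  ⇒  y' / sqrt(1 + (y')^2) = const.
Hence y' is constant, so y(x) is affine.
Fitting the endpoints (-1, 3) and (5, 3):
    slope m = (3 − 3) / (5 − (-1)) = 0,
    intercept c = 3 − m·(-1) = 3.
Extremal: y(x) = 3.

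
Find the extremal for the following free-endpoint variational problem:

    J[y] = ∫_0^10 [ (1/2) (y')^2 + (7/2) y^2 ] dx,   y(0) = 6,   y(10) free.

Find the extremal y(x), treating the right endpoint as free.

The Lagrangian L = (1/2) (y')^2 + (7/2) y^2 gives
    ∂L/∂y = 7 y,   ∂L/∂y' = y'.
Euler-Lagrange: y'' − 7 y = 0.
With k = sqrt(7), the general solution is
    y(x) = A cosh(sqrt(7) x) + B sinh(sqrt(7) x).
Fixed left endpoint y(0) = 6 ⇒ A = 6.
The right endpoint x = 10 is free, so the natural (transversality) condition is ∂L/∂y' |_{x=10} = 0, i.e. y'(10) = 0.
Compute y'(x) = A k sinh(k x) + B k cosh(k x), so
    y'(10) = A k sinh(k·10) + B k cosh(k·10) = 0
    ⇒ B = −A tanh(k·10) = − 6 tanh(sqrt(7)·10).
Therefore the extremal is
    y(x) = 6 cosh(sqrt(7) x) − 6 tanh(sqrt(7)·10) sinh(sqrt(7) x).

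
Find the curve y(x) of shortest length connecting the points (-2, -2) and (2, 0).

Arc-length functional: J[y] = ∫ sqrt(1 + (y')^2) dx.
Lagrangian L = sqrt(1 + (y')^2) has no explicit y dependence, so ∂L/∂y = 0 and the Euler-Lagrange equation gives
    d/dx( y' / sqrt(1 + (y')^2) ) = 0  ⇒  y' / sqrt(1 + (y')^2) = const.
Hence y' is constant, so y(x) is affine.
Fitting the endpoints (-2, -2) and (2, 0):
    slope m = (0 − (-2)) / (2 − (-2)) = 1/2,
    intercept c = (-2) − m·(-2) = -1.
Extremal: y(x) = (1/2) x - 1.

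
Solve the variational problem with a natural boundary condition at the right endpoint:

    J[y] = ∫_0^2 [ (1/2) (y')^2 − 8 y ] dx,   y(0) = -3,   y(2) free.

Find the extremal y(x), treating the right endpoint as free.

The Lagrangian L = (1/2) (y')^2 − 8 y gives
    ∂L/∂y = −8,   ∂L/∂y' = y'.
Euler-Lagrange: d/dx(y') − (−8) = 0, i.e. y'' + 8 = 0, so
    y(x) = −(8/2) x^2 + C1 x + C2.
Fixed left endpoint y(0) = -3 ⇒ C2 = -3.
The right endpoint x = 2 is free, so the natural (transversality) condition is ∂L/∂y' |_{x=2} = 0, i.e. y'(2) = 0.
Compute y'(x) = −8 x + C1, so y'(2) = −16 + C1 = 0 ⇒ C1 = 16.
Therefore the extremal is
    y(x) = −4 x^2 + 16 x − 3.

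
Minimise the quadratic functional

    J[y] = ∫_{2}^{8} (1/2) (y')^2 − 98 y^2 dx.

The Lagrangian is L = (1/2) (y')^2 − 98 y^2.
Compute ∂L/∂y = -196y, ∂L/∂y' = y'.
The Euler-Lagrange equation d/dx(∂L/∂y') − ∂L/∂y = 0 reduces to
    y'' + 196 y = 0.
Its general solution is
    y(x) = A sin(14x) + B cos(14x),
with A, B fixed by the endpoint conditions.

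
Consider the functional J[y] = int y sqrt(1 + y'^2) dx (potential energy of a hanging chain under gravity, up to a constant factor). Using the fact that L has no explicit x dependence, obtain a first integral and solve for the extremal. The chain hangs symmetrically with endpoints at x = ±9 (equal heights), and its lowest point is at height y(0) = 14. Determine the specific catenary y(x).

The Lagrangian L(y, y') = y sqrt(1 + y'^2) has no explicit x dependence, so the Beltrami identity applies:
    L − y' ∂L/∂y' = C.
Compute ∂L/∂y' = y · y' / sqrt(1 + y'^2). Then
    L − y' ∂L/∂y'
    = y sqrt(1 + y'^2) − y · y'^2 / sqrt(1 + y'^2)
    = y (1 + y'^2 − y'^2) / sqrt(1 + y'^2)
    = y / sqrt(1 + y'^2) = C.
Squaring gives y^2 = C^2 (1 + y'^2), i.e.
    y'^2 = y^2 / C^2 − 1.
Separating variables,
    dy / sqrt(y^2 − C^2) = dx / C,
and integrating gives arccosh(y / C) = (x − a)/C, so
    y(x) = C cosh((x − a)/C),
the catenary. The constants C and a are fixed by the two endpoint conditions (and, for the hanging-chain problem, the length constraint selects C).
Now fit the given data. The endpoints x = ±9 are symmetric at equal height, so the catenary is even about its minimum: a = 0 and y(x) = C cosh(x/C). The lowest point is y(0) = C cosh(0) = C, and we are told y(0) = 14, so C = 14. Therefore
    y(x) = 14 cosh(x/14),
and at the endpoints
    y(±9) = 14 cosh(9/14).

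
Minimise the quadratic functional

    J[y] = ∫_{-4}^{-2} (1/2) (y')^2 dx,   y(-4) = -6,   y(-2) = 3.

The Lagrangian is L = (1/2) (y')^2.
Compute ∂L/∂y = 0, ∂L/∂y' = y'.
The Euler-Lagrange equation d/dx(∂L/∂y') − ∂L/∂y = 0 reduces to
    y'' = 0.
Its general solution is
    y(x) = A x + B,
with A, B fixed by the endpoint conditions.
Applying the endpoint conditions y(-4) = -6 and y(-2) = 3: solve A·-4 + B = -6 and A·-2 + B = 3. Subtracting gives A(-2 − -4) = 3 − -6, so A = 9/2, and B = -6 − A·-4 = 12. Therefore
    y(x) = (9/2) x + 12.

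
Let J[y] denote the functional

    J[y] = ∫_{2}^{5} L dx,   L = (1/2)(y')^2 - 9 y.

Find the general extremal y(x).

The Lagrangian is L = (1/2)(y')^2 - 9 y.
∂L/∂y = -9.
∂L/∂y' = y'.
The Euler-Lagrange equation d/dx(∂L/∂y') − ∂L/∂y = 0 becomes:
    y'' + 9 = 0
General solution: y(x) = -(9/2) x^2 + A x + B, where A and B are arbitrary constants fixed by the endpoint conditions.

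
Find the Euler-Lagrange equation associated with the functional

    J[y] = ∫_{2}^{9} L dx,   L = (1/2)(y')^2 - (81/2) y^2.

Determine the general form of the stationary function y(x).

The Lagrangian is L = (1/2)(y')^2 - (81/2) y^2.
∂L/∂y = -81y.
∂L/∂y' = y'.
The Euler-Lagrange equation d/dx(∂L/∂y') − ∂L/∂y = 0 becomes:
    y'' + 81 y = 0
General solution: y(x) = A sin(9x) + B cos(9x), where A and B are arbitrary constants fixed by the endpoint conditions.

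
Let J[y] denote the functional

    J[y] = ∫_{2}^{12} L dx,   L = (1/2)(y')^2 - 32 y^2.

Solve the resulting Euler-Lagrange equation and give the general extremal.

The Lagrangian is L = (1/2)(y')^2 - 32 y^2.
∂L/∂y = -64y.
∂L/∂y' = y'.
The Euler-Lagrange equation d/dx(∂L/∂y') − ∂L/∂y = 0 becomes:
    y'' + 64 y = 0
General solution: y(x) = A sin(8x) + B cos(8x), where A and B are arbitrary constants fixed by the endpoint conditions.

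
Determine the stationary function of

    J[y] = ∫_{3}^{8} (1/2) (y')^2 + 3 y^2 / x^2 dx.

The Lagrangian is L = (1/2) (y')^2 + 3 y^2 / x^2.
Compute ∂L/∂y = 6y/x^2, ∂L/∂y' = y'.
The Euler-Lagrange equation d/dx(∂L/∂y') − ∂L/∂y = 0 reduces to
    y'' − 6/x^2 · y = 0  (x > 0).
Its general solution is
    y(x) = A x^3 + B x^(-2),
with A, B fixed by the endpoint conditions.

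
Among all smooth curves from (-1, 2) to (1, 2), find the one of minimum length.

Arc-length functional: J[y] = ∫ sqrt(1 + (y')^2) dx.
Lagrangian L = sqrt(1 + (y')^2) has no explicit y dependence, so ∂L/∂y = 0 and the Euler-Lagrange equation gives
    d/dx( y' / sqrt(1 + (y')^2) ) = 0  ⇒  y' / sqrt(1 + (y')^2) = const.
Hence y' is constant, so y(x) is affine.
Fitting the endpoints (-1, 2) and (1, 2):
    slope m = (2 − 2) / (1 − (-1)) = 0,
    intercept c = 2 − m·(-1) = 2.
Extremal: y(x) = 2.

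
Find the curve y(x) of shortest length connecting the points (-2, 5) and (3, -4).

Arc-length functional: J[y] = ∫ sqrt(1 + (y')^2) dx.
Lagrangian L = sqrt(1 + (y')^2) has no explicit y dependence, so ∂L/∂y = 0 and the Euler-Lagrange equation gives
    d/dx( y' / sqrt(1 + (y')^2) ) = 0  ⇒  y' / sqrt(1 + (y')^2) = const.
Hence y' is constant, so y(x) is affine.
Fitting the endpoints (-2, 5) and (3, -4):
    slope m = ((-4) − 5) / (3 − (-2)) = -9/5,
    intercept c = 5 − m·(-2) = 7/5.
Extremal: y(x) = (-9/5) x + 7/5.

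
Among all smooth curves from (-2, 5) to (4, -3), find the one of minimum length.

Arc-length functional: J[y] = ∫ sqrt(1 + (y')^2) dx.
Lagrangian L = sqrt(1 + (y')^2) has no explicit y dependence, so ∂L/∂y = 0 and the Euler-Lagrange equation gives
    d/dx( y' / sqrt(1 + (y')^2) ) = 0  ⇒  y' / sqrt(1 + (y')^2) = const.
Hence y' is constant, so y(x) is affine.
Fitting the endpoints (-2, 5) and (4, -3):
    slope m = ((-3) − 5) / (4 − (-2)) = -4/3,
    intercept c = 5 − m·(-2) = 7/3.
Extremal: y(x) = (-4/3) x + 7/3.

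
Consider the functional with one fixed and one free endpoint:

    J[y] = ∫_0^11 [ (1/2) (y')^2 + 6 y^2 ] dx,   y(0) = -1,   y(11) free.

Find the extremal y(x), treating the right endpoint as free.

The Lagrangian L = (1/2) (y')^2 + 6 y^2 gives
    ∂L/∂y = 12 y,   ∂L/∂y' = y'.
Euler-Lagrange: y'' − 12 y = 0.
With k = sqrt(12), the general solution is
    y(x) = A cosh(sqrt(12) x) + B sinh(sqrt(12) x).
Fixed left endpoint y(0) = -1 ⇒ A = -1.
The right endpoint x = 11 is free, so the natural (transversality) condition is ∂L/∂y' |_{x=11} = 0, i.e. y'(11) = 0.
Compute y'(x) = A k sinh(k x) + B k cosh(k x), so
    y'(11) = A k sinh(k·11) + B k cosh(k·11) = 0
    ⇒ B = −A tanh(k·11) = tanh(sqrt(12)·11).
Therefore the extremal is
    y(x) = −cosh(sqrt(12) x) + tanh(sqrt(12)·11) sinh(sqrt(12) x).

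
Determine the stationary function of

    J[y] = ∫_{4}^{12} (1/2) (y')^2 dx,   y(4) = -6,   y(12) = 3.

The Lagrangian is L = (1/2) (y')^2.
Compute ∂L/∂y = 0, ∂L/∂y' = y'.
The Euler-Lagrange equation d/dx(∂L/∂y') − ∂L/∂y = 0 reduces to
    y'' = 0.
Its general solution is
    y(x) = A x + B,
with A, B fixed by the endpoint conditions.
Applying the endpoint conditions y(4) = -6 and y(12) = 3: solve A·4 + B = -6 and A·12 + B = 3. Subtracting gives A(12 − 4) = 3 − -6, so A = 9/8, and B = -6 − A·4 = -21/2. Therefore
    y(x) = (9/8) x - 21/2.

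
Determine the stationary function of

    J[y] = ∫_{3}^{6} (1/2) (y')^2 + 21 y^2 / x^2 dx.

The Lagrangian is L = (1/2) (y')^2 + 21 y^2 / x^2.
Compute ∂L/∂y = 42y/x^2, ∂L/∂y' = y'.
The Euler-Lagrange equation d/dx(∂L/∂y') − ∂L/∂y = 0 reduces to
    y'' − 42/x^2 · y = 0  (x > 0).
Its general solution is
    y(x) = A x^7 + B x^(-6),
with A, B fixed by the endpoint conditions.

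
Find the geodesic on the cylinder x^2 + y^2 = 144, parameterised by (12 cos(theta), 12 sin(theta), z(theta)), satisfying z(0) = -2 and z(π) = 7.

Parameterise the cylinder of radius R = 12 as
    r(θ) = (12 cos θ, 12 sin θ, z(θ)).
The arc-length element is
    ds = sqrt(144 + (dz/dθ)^2) dθ,
so the Lagrangian is L = sqrt(144 + z'^2).
L depends on z' only, not on z or θ, so ∂L/∂z = 0 and
    ∂L/∂z' = z' / sqrt(144 + z'^2).
The Euler-Lagrange equation gives
    d/dθ( z' / sqrt(144 + z'^2) ) = 0,
so z' is constant. Integrating once:
    z(θ) = a θ + b,
a helix on the cylinder (a straight line when the cylinder is unrolled). The constants a, b are determined by the endpoint conditions.
With endpoint conditions z(0) = -2 and z(π) = 7: from z(0) = b we get b = -2, and a·π + -2 = 7 gives a = 9/π, so
    z(θ) = (9/π) θ − 2.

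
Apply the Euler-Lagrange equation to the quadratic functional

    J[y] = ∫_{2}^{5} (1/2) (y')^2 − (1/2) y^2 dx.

The Lagrangian is L = (1/2) (y')^2 − (1/2) y^2.
Compute ∂L/∂y = -y, ∂L/∂y' = y'.
The Euler-Lagrange equation d/dx(∂L/∂y') − ∂L/∂y = 0 reduces to
    y'' + y = 0.
Its general solution is
    y(x) = A sin(x) + B cos(x),
with A, B fixed by the endpoint conditions.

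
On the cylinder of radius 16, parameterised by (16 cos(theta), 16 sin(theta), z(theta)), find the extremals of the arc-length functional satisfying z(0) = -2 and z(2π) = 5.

Parameterise the cylinder of radius R = 16 as
    r(θ) = (16 cos θ, 16 sin θ, z(θ)).
The arc-length element is
    ds = sqrt(256 + (dz/dθ)^2) dθ,
so the Lagrangian is L = sqrt(256 + z'^2).
L depends on z' only, not on z or θ, so ∂L/∂z = 0 and
    ∂L/∂z' = z' / sqrt(256 + z'^2).
The Euler-Lagrange equation gives
    d/dθ( z' / sqrt(256 + z'^2) ) = 0,
so z' is constant. Integrating once:
    z(θ) = a θ + b,
a helix on the cylinder (a straight line when the cylinder is unrolled). The constants a, b are determined by the endpoint conditions.
With endpoint conditions z(0) = -2 and z(2π) = 5: from z(0) = b we get b = -2, and a·2π + -2 = 5 gives a = 7/(2π), so
    z(θ) = (7/(2π)) θ − 2.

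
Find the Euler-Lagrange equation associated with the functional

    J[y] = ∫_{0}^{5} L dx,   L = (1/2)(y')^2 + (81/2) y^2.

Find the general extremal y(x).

The Lagrangian is L = (1/2)(y')^2 + (81/2) y^2.
∂L/∂y = 81y.
∂L/∂y' = y'.
The Euler-Lagrange equation d/dx(∂L/∂y') − ∂L/∂y = 0 becomes:
    y'' - 81 y = 0
General solution: y(x) = A e^(9x) + B e^(-9x), where A and B are arbitrary constants fixed by the endpoint conditions.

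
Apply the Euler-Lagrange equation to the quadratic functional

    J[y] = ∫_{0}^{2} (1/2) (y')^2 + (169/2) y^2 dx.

The Lagrangian is L = (1/2) (y')^2 + (169/2) y^2.
Compute ∂L/∂y = 169y, ∂L/∂y' = y'.
The Euler-Lagrange equation d/dx(∂L/∂y') − ∂L/∂y = 0 reduces to
    y'' − 169 y = 0.
Its general solution is
    y(x) = A e^(13x) + B e^(−13x),
with A, B fixed by the endpoint conditions.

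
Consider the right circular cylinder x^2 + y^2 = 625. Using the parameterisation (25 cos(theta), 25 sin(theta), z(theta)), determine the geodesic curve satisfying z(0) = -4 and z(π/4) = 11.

Parameterise the cylinder of radius R = 25 as
    r(θ) = (25 cos θ, 25 sin θ, z(θ)).
The arc-length element is
    ds = sqrt(625 + (dz/dθ)^2) dθ,
so the Lagrangian is L = sqrt(625 + z'^2).
L depends on z' only, not on z or θ, so ∂L/∂z = 0 and
    ∂L/∂z' = z' / sqrt(625 + z'^2).
The Euler-Lagrange equation gives
    d/dθ( z' / sqrt(625 + z'^2) ) = 0,
so z' is constant. Integrating once:
    z(θ) = a θ + b,
a helix on the cylinder (a straight line when the cylinder is unrolled). The constants a, b are determined by the endpoint conditions.
With endpoint conditions z(0) = -4 and z(π/4) = 11: from z(0) = b we get b = -4, and a·π/4 + -4 = 11 gives a = 60/π, so
    z(θ) = (60/π) θ − 4.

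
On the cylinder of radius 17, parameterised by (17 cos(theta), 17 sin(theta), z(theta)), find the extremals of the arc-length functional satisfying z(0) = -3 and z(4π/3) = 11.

Parameterise the cylinder of radius R = 17 as
    r(θ) = (17 cos θ, 17 sin θ, z(θ)).
The arc-length element is
    ds = sqrt(289 + (dz/dθ)^2) dθ,
so the Lagrangian is L = sqrt(289 + z'^2).
L depends on z' only, not on z or θ, so ∂L/∂z = 0 and
    ∂L/∂z' = z' / sqrt(289 + z'^2).
The Euler-Lagrange equation gives
    d/dθ( z' / sqrt(289 + z'^2) ) = 0,
so z' is constant. Integrating once:
    z(θ) = a θ + b,
a helix on the cylinder (a straight line when the cylinder is unrolled). The constants a, b are determined by the endpoint conditions.
With endpoint conditions z(0) = -3 and z(4π/3) = 11: from z(0) = b we get b = -3, and a·4π/3 + -3 = 11 gives a = 21/(2π), so
    z(θ) = (21/(2π)) θ − 3.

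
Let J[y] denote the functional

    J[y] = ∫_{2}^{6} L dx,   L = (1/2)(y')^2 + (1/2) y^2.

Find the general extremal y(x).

The Lagrangian is L = (1/2)(y')^2 + (1/2) y^2.
∂L/∂y = y.
∂L/∂y' = y'.
The Euler-Lagrange equation d/dx(∂L/∂y') − ∂L/∂y = 0 becomes:
    y'' - y = 0
General solution: y(x) = A e^x + B e^(-x), where A and B are arbitrary constants fixed by the endpoint conditions.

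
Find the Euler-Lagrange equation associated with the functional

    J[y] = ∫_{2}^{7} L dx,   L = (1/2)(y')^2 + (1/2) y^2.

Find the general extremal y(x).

The Lagrangian is L = (1/2)(y')^2 + (1/2) y^2.
∂L/∂y = y.
∂L/∂y' = y'.
The Euler-Lagrange equation d/dx(∂L/∂y') − ∂L/∂y = 0 becomes:
    y'' - y = 0
General solution: y(x) = A e^x + B e^(-x), where A and B are arbitrary constants fixed by the endpoint conditions.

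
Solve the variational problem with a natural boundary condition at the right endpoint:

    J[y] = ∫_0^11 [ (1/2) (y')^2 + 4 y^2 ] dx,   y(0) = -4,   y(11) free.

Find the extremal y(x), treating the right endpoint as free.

The Lagrangian L = (1/2) (y')^2 + 4 y^2 gives
    ∂L/∂y = 8 y,   ∂L/∂y' = y'.
Euler-Lagrange: y'' − 8 y = 0.
With k = sqrt(8), the general solution is
    y(x) = A cosh(sqrt(8) x) + B sinh(sqrt(8) x).
Fixed left endpoint y(0) = -4 ⇒ A = -4.
The right endpoint x = 11 is free, so the natural (transversality) condition is ∂L/∂y' |_{x=11} = 0, i.e. y'(11) = 0.
Compute y'(x) = A k sinh(k x) + B k cosh(k x), so
    y'(11) = A k sinh(k·11) + B k cosh(k·11) = 0
    ⇒ B = −A tanh(k·11) = 4 tanh(sqrt(8)·11).
Therefore the extremal is
    y(x) = −4 cosh(sqrt(8) x) + 4 tanh(sqrt(8)·11) sinh(sqrt(8) x).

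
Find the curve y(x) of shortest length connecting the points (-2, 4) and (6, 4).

Arc-length functional: J[y] = ∫ sqrt(1 + (y')^2) dx.
Lagrangian L = sqrt(1 + (y')^2) has no explicit y dependence, so ∂L/∂y = 0 and the Euler-Lagrange equation gives
    d/dx( y' / sqrt(1 + (y')^2) ) = 0  ⇒  y' / sqrt(1 + (y')^2) = const.
Hence y' is constant, so y(x) is affine.
Fitting the endpoints (-2, 4) and (6, 4):
    slope m = (4 − 4) / (6 − (-2)) = 0,
    intercept c = 4 − m·(-2) = 4.
Extremal: y(x) = 4.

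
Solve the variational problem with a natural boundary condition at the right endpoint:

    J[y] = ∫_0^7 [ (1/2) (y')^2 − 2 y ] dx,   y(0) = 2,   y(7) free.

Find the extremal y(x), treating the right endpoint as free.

The Lagrangian L = (1/2) (y')^2 − 2 y gives
    ∂L/∂y = −2,   ∂L/∂y' = y'.
Euler-Lagrange: d/dx(y') − (−2) = 0, i.e. y'' + 2 = 0, so
    y(x) = −(2/2) x^2 + C1 x + C2.
Fixed left endpoint y(0) = 2 ⇒ C2 = 2.
The right endpoint x = 7 is free, so the natural (transversality) condition is ∂L/∂y' |_{x=7} = 0, i.e. y'(7) = 0.
Compute y'(x) = −2 x + C1, so y'(7) = −14 + C1 = 0 ⇒ C1 = 14.
Therefore the extremal is
    y(x) = −x^2 + 14 x + 2.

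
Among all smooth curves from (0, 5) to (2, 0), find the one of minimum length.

Arc-length functional: J[y] = ∫ sqrt(1 + (y')^2) dx.
Lagrangian L = sqrt(1 + (y')^2) has no explicit y dependence, so ∂L/∂y = 0 and the Euler-Lagrange equation gives
    d/dx( y' / sqrt(1 + (y')^2) ) = 0  ⇒  y' / sqrt(1 + (y')^2) = const.
Hence y' is constant, so y(x) is affine.
Fitting the endpoints (0, 5) and (2, 0):
    slope m = (0 − 5) / (2 − 0) = -5/2,
    intercept c = 5 − m·0 = 5.
Extremal: y(x) = (-5/2) x + 5.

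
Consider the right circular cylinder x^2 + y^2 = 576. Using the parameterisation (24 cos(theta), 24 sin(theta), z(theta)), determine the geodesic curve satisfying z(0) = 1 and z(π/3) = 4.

Parameterise the cylinder of radius R = 24 as
    r(θ) = (24 cos θ, 24 sin θ, z(θ)).
The arc-length element is
    ds = sqrt(576 + (dz/dθ)^2) dθ,
so the Lagrangian is L = sqrt(576 + z'^2).
L depends on z' only, not on z or θ, so ∂L/∂z = 0 and
    ∂L/∂z' = z' / sqrt(576 + z'^2).
The Euler-Lagrange equation gives
    d/dθ( z' / sqrt(576 + z'^2) ) = 0,
so z' is constant. Integrating once:
    z(θ) = a θ + b,
a helix on the cylinder (a straight line when the cylinder is unrolled). The constants a, b are determined by the endpoint conditions.
With endpoint conditions z(0) = 1 and z(π/3) = 4: from z(0) = b we get b = 1, and a·π/3 + 1 = 4 gives a = 9/π, so
    z(θ) = (9/π) θ + 1.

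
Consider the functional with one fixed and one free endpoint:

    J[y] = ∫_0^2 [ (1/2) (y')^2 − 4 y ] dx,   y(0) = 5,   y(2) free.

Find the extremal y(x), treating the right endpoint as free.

The Lagrangian L = (1/2) (y')^2 − 4 y gives
    ∂L/∂y = −4,   ∂L/∂y' = y'.
Euler-Lagrange: d/dx(y') − (−4) = 0, i.e. y'' + 4 = 0, so
    y(x) = −(4/2) x^2 + C1 x + C2.
Fixed left endpoint y(0) = 5 ⇒ C2 = 5.
The right endpoint x = 2 is free, so the natural (transversality) condition is ∂L/∂y' |_{x=2} = 0, i.e. y'(2) = 0.
Compute y'(x) = −4 x + C1, so y'(2) = −8 + C1 = 0 ⇒ C1 = 8.
Therefore the extremal is
    y(x) = −2 x^2 + 8 x + 5.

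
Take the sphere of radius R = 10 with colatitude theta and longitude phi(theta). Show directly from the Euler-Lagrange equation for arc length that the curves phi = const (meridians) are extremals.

On the sphere of radius R = 10 with spherical coordinates (θ, φ), the induced metric is
    ds^2 = 100(dθ^2 + sin^2(θ) dφ^2).
Using θ as the parameter, the arc-length functional becomes
    J[φ] = ∫ 10 sqrt(1 + sin^2(θ) (dφ/dθ)^2) dθ.
So L = 10 sqrt(1 + sin^2(θ) φ'^2). Compute
    ∂L/∂φ = 0  (L has no explicit φ dependence),
    ∂L/∂φ' = 10 sin^2(θ) φ' / sqrt(1 + sin^2(θ) φ'^2).
For the candidate φ(θ) = c (constant), φ' = 0, so ∂L/∂φ' evaluated along the candidate vanishes, and ∂L/∂φ is identically zero. Hence
    d/dθ(∂L/∂φ') − ∂L/∂φ = 0
is satisfied. Therefore meridians φ = const are extremals of arc length — they are geodesics on the sphere.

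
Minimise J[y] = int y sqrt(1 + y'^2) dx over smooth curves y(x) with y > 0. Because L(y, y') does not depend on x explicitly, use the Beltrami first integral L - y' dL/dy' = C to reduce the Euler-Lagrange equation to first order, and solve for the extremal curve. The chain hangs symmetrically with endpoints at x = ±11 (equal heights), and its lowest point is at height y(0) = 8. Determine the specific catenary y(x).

The Lagrangian L(y, y') = y sqrt(1 + y'^2) has no explicit x dependence, so the Beltrami identity applies:
    L − y' ∂L/∂y' = C.
Compute ∂L/∂y' = y · y' / sqrt(1 + y'^2). Then
    L − y' ∂L/∂y'
    = y sqrt(1 + y'^2) − y · y'^2 / sqrt(1 + y'^2)
    = y (1 + y'^2 − y'^2) / sqrt(1 + y'^2)
    = y / sqrt(1 + y'^2) = C.
Squaring gives y^2 = C^2 (1 + y'^2), i.e.
    y'^2 = y^2 / C^2 − 1.
Separating variables,
    dy / sqrt(y^2 − C^2) = dx / C,
and integrating gives arccosh(y / C) = (x − a)/C, so
    y(x) = C cosh((x − a)/C),
the catenary. The constants C and a are fixed by the two endpoint conditions (and, for the hanging-chain problem, the length constraint selects C).
Now fit the given data. The endpoints x = ±11 are symmetric at equal height, so the catenary is even about its minimum: a = 0 and y(x) = C cosh(x/C). The lowest point is y(0) = C cosh(0) = C, and we are told y(0) = 8, so C = 8. Therefore
    y(x) = 8 cosh(x/8),
and at the endpoints
    y(±11) = 8 cosh(11/8).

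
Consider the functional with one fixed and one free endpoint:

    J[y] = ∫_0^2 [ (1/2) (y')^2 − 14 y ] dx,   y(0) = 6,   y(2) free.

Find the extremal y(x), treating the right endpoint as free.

The Lagrangian L = (1/2) (y')^2 − 14 y gives
    ∂L/∂y = −14,   ∂L/∂y' = y'.
Euler-Lagrange: d/dx(y') − (−14) = 0, i.e. y'' + 14 = 0, so
    y(x) = −(14/2) x^2 + C1 x + C2.
Fixed left endpoint y(0) = 6 ⇒ C2 = 6.
The right endpoint x = 2 is free, so the natural (transversality) condition is ∂L/∂y' |_{x=2} = 0, i.e. y'(2) = 0.
Compute y'(x) = −14 x + C1, so y'(2) = −28 + C1 = 0 ⇒ C1 = 28.
Therefore the extremal is
    y(x) = −7 x^2 + 28 x + 6.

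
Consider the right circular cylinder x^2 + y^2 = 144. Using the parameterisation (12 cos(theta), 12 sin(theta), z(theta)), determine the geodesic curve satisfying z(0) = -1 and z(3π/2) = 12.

Parameterise the cylinder of radius R = 12 as
    r(θ) = (12 cos θ, 12 sin θ, z(θ)).
The arc-length element is
    ds = sqrt(144 + (dz/dθ)^2) dθ,
so the Lagrangian is L = sqrt(144 + z'^2).
L depends on z' only, not on z or θ, so ∂L/∂z = 0 and
    ∂L/∂z' = z' / sqrt(144 + z'^2).
The Euler-Lagrange equation gives
    d/dθ( z' / sqrt(144 + z'^2) ) = 0,
so z' is constant. Integrating once:
    z(θ) = a θ + b,
a helix on the cylinder (a straight line when the cylinder is unrolled). The constants a, b are determined by the endpoint conditions.
With endpoint conditions z(0) = -1 and z(3π/2) = 12: from z(0) = b we get b = -1, and a·3π/2 + -1 = 12 gives a = 26/(3π), so
    z(θ) = (26/(3π)) θ − 1.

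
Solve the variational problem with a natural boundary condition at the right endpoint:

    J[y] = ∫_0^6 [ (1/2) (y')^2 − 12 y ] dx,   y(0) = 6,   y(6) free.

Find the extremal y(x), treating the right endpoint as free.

The Lagrangian L = (1/2) (y')^2 − 12 y gives
    ∂L/∂y = −12,   ∂L/∂y' = y'.
Euler-Lagrange: d/dx(y') − (−12) = 0, i.e. y'' + 12 = 0, so
    y(x) = −(12/2) x^2 + C1 x + C2.
Fixed left endpoint y(0) = 6 ⇒ C2 = 6.
The right endpoint x = 6 is free, so the natural (transversality) condition is ∂L/∂y' |_{x=6} = 0, i.e. y'(6) = 0.
Compute y'(x) = −12 x + C1, so y'(6) = −72 + C1 = 0 ⇒ C1 = 72.
Therefore the extremal is
    y(x) = −6 x^2 + 72 x + 6.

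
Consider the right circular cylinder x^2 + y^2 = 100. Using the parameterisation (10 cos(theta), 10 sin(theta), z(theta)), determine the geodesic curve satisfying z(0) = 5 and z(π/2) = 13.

Parameterise the cylinder of radius R = 10 as
    r(θ) = (10 cos θ, 10 sin θ, z(θ)).
The arc-length element is
    ds = sqrt(100 + (dz/dθ)^2) dθ,
so the Lagrangian is L = sqrt(100 + z'^2).
L depends on z' only, not on z or θ, so ∂L/∂z = 0 and
    ∂L/∂z' = z' / sqrt(100 + z'^2).
The Euler-Lagrange equation gives
    d/dθ( z' / sqrt(100 + z'^2) ) = 0,
so z' is constant. Integrating once:
    z(θ) = a θ + b,
a helix on the cylinder (a straight line when the cylinder is unrolled). The constants a, b are determined by the endpoint conditions.
With endpoint conditions z(0) = 5 and z(π/2) = 13: from z(0) = b we get b = 5, and a·π/2 + 5 = 13 gives a = 16/π, so
    z(θ) = (16/π) θ + 5.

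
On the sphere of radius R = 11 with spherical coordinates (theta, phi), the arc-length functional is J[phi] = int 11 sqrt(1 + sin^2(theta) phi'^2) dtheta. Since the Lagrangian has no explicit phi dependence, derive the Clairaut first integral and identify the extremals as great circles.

On the sphere of radius R = 11 with spherical coordinates (θ, φ), the induced metric is
    ds^2 = 121(dθ^2 + sin^2(θ) dφ^2).
Parameterise by θ; the arc-length functional is
    J[φ] = ∫ 11 sqrt(1 + sin^2(θ) (dφ/dθ)^2) dθ,
so L = 11 sqrt(1 + sin^2(θ) φ'^2). Compute
    ∂L/∂φ = 0  (L has no explicit φ dependence),
    ∂L/∂φ' = 11 sin^2(θ) φ' / sqrt(1 + sin^2(θ) φ'^2).
Since ∂L/∂φ = 0, the Euler-Lagrange equation
    d/dθ(∂L/∂φ') − ∂L/∂φ = 0
reduces to d/dθ(∂L/∂φ') = 0, i.e. the momentum conjugate to φ is conserved:
    11 sin^2(θ) φ' / sqrt(1 + sin^2(θ) φ'^2) = C.
The overall factor of 11 is constant, so dividing through gives Clairaut's relation sin^2(θ) φ' / sqrt(1 + sin^2(θ) φ'^2) = C' (with C' = C/11). Solving for φ' and integrating gives the great-circle family
    cot(θ) = A cos(φ − φ_0),
i.e. the intersection of the sphere with a plane through the origin. The two constants A and φ_0 (equivalently C and one phase) are fixed by the two endpoint conditions.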